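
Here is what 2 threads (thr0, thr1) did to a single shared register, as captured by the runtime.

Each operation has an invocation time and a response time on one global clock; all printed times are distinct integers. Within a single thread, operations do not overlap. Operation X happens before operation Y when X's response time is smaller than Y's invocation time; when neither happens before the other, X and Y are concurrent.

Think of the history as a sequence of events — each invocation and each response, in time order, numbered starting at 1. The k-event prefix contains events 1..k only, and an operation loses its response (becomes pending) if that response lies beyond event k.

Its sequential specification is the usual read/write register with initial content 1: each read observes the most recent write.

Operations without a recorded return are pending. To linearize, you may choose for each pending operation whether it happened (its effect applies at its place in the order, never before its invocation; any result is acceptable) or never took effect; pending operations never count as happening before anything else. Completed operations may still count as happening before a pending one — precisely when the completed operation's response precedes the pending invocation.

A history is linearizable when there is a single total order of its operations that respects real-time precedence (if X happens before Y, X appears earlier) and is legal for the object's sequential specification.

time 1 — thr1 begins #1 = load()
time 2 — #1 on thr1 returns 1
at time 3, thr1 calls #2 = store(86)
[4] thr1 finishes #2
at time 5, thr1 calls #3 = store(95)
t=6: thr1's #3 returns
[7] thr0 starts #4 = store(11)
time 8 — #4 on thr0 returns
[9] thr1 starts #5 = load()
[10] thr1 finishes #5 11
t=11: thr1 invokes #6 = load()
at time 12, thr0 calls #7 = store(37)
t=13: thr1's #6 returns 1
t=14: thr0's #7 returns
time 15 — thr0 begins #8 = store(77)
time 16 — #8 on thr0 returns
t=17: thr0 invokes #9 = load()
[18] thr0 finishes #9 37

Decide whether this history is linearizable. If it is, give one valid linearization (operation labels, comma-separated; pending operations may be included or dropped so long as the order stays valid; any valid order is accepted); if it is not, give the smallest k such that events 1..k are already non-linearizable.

through event 12 a valid linearization exists; event 13 (#6 responding at time 13) ends that
a single order respects real time; the 6 completed register operations fail replay along it
completion choices over the 1 pending operation (#7) were checked; none helps
for example #1, #2, #3, #4, #5, #6 (pending dropped) fails at step 6: #6 load() → 1 is not legal there

not linearizable — minimal violating prefix: 13 events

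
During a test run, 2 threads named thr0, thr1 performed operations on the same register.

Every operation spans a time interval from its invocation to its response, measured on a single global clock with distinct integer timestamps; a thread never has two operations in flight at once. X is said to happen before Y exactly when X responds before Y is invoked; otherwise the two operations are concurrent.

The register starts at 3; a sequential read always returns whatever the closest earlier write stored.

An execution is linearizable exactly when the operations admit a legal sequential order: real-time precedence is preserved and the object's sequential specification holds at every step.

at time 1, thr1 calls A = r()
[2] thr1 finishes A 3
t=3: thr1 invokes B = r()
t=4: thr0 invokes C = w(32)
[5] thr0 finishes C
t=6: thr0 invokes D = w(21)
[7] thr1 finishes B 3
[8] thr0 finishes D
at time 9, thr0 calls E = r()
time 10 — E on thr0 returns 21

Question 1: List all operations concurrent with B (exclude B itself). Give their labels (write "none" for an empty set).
Answer: C, D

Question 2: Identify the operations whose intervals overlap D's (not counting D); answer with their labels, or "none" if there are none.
Answer: B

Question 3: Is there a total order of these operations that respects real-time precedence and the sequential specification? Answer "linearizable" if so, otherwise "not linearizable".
one valid linearization: A, B, C, D, E
step 1: A r() → 3 — value 3
step 2: B r() → 3 — value 3
step 3: C w(32) — value 32
step 4: D w(21) — value 21
step 5: E r() → 21 — value 21

linearizable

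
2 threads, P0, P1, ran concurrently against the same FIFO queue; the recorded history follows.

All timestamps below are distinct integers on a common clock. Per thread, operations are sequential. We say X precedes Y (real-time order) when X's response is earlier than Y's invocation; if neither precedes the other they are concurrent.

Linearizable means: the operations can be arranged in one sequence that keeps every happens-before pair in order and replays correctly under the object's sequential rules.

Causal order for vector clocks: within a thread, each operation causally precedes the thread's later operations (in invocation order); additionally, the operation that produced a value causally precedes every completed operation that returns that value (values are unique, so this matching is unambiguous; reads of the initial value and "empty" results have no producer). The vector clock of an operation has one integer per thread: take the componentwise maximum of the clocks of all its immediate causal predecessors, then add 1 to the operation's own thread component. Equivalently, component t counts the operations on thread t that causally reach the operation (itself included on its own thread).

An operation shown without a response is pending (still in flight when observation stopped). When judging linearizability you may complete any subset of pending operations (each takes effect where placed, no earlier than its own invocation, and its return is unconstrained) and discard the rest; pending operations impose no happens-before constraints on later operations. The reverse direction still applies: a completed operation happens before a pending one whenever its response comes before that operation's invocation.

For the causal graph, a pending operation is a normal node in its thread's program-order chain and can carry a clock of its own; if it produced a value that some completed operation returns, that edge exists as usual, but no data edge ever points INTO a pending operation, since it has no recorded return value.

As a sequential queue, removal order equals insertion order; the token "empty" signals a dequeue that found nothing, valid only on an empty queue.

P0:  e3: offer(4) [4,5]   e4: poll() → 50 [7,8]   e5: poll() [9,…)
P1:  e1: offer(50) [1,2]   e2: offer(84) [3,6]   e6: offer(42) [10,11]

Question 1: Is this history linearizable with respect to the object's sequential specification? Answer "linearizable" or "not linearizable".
linearizable

a witness: e1, e2, e3, e4, e5, e6
step 1: e1 offer(50) — queue <50>
step 2: e2 offer(84) — queue <50,84>
step 3: e3 offer(4) — queue <50,84,4>
step 4: e4 poll() → 50 — queue <84,4>
step 5: e5 poll() (pending, included) — queue <4>
step 6: e6 offer(42) — queue <4,42>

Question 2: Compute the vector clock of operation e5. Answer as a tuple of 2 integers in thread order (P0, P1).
(3, 1)

root op e1, invoked 1: fresh clock plus P1's own tick → (0, 1)
root op e3, invoked 4: fresh clock plus P0's own tick → (1, 0)
e2, invoked 3, takes VC(e1)=(0, 1) under max, adds 1 for P1 → (0, 2)
e6, invoked 10, takes VC(e2)=(0, 2) under max, adds 1 for P1 → (0, 3)
e4, invoked 7, takes VC(e1)=(0, 1), VC(e3)=(1, 0) under max, adds 1 for P0 → (2, 1)
e5, invoked 9, takes VC(e4)=(2, 1) under max, adds 1 for P0 → (3, 1)
target: VC(e5) = (3, 1)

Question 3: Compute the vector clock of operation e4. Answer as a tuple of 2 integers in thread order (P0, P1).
(2, 1)

no predecessors for e1 (invoked 1): P1 increments from zero → (0, 1)
no predecessors for e3 (invoked 4): P0 increments from zero → (1, 0)
invoked at 3, e2 merges VC(e1)=(0, 1) and bumps P1's slot → (0, 2)
invoked at 10, e6 merges VC(e2)=(0, 2) and bumps P1's slot → (0, 3)
invoked at 7, e4 merges VC(e1)=(0, 1), VC(e3)=(1, 0) and bumps P0's slot → (2, 1)
invoked at 9, e5 merges VC(e4)=(2, 1) and bumps P0's slot → (3, 1)
target: VC(e4) = (2, 1)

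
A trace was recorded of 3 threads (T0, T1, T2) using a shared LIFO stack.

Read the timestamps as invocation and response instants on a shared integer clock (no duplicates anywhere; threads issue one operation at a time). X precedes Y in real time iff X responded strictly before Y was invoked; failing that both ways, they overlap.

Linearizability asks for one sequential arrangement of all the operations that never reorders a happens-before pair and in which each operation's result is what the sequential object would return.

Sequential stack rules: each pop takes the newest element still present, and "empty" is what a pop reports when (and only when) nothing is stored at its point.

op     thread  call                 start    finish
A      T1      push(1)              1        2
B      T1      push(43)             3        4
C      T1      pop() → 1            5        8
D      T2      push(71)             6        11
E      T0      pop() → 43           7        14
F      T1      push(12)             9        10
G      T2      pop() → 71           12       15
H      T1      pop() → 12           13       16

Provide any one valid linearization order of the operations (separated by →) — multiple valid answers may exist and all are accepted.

step 1: A push(1) — stack <1>
step 2: B push(43) — stack <1,43>
step 3: E pop() → 43 — stack <1>
step 4: C pop() → 1 — stack <>
step 5: D push(71) — stack <71>
step 6: F push(12) — stack <71,12>
step 7: H pop() → 12 — stack <71>
step 8: G pop() → 71 — stack <>

A → B → E → C → D → F → H → G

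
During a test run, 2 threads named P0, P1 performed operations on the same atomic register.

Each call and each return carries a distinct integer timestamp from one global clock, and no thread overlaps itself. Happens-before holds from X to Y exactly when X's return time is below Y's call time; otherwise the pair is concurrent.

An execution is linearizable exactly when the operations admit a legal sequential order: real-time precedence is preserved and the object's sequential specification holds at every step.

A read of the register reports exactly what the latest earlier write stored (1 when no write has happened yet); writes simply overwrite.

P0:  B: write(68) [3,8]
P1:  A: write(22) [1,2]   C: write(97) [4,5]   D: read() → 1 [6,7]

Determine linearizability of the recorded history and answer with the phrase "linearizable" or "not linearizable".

not linearizable

cut after 6 events: linearizable; cut after 7 events (D responds, time 7): not linearizable
the sole real-time-consistent order of 3 completed operations fails the atomic register replay
no completion choice of the 1 pending operation (B) rescues it — every subset was tried
sample order A, C, D (pending dropped) stalls at step 3 — D read() → 1 has no legal effect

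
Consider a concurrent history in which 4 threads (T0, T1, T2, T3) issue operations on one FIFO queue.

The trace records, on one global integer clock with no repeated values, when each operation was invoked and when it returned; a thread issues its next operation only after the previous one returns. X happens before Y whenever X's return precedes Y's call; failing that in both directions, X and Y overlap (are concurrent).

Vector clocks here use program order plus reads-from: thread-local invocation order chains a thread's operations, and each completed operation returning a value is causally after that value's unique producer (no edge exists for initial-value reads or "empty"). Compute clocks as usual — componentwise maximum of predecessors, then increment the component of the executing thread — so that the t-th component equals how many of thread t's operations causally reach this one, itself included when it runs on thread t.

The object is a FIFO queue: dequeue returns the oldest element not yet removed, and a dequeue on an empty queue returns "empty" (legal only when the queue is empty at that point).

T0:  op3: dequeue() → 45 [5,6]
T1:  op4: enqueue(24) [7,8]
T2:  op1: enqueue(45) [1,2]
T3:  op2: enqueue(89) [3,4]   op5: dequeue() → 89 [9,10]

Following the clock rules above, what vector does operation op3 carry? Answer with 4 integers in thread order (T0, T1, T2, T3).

(1, 0, 1, 0)

no predecessors for op2 (invoked 3): T3 increments from zero → (0, 0, 0, 1)
no predecessors for op1 (invoked 1): T2 increments from zero → (0, 0, 1, 0)
no predecessors for op4 (invoked 7): T1 increments from zero → (0, 1, 0, 0)
invoked at 9, op5 merges VC(op2)=(0, 0, 0, 1) and bumps T3's slot → (0, 0, 0, 2)
invoked at 5, op3 merges VC(op1)=(0, 0, 1, 0) and bumps T0's slot → (1, 0, 1, 0)
target: VC(op3) = (1, 0, 1, 0)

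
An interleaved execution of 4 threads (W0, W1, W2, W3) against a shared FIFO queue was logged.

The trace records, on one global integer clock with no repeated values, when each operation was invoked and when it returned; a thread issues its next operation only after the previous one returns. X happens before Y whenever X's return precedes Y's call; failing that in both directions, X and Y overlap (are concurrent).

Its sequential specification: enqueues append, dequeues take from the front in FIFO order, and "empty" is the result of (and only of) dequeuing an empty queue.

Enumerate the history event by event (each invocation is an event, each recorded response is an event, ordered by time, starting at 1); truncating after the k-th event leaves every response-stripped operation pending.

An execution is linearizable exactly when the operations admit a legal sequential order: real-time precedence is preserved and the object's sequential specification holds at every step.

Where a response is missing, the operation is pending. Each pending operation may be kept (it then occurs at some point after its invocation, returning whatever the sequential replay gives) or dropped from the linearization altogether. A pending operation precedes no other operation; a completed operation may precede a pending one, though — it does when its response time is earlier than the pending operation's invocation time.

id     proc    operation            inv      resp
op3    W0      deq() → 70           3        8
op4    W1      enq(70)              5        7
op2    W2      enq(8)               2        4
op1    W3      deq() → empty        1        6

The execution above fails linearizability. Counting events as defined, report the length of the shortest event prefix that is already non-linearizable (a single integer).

8

events 1..7 are still linearizable — one witness is op1, op2, op3, op4:
after step 1 (op1 deq() → empty): queue <>
after step 2 (op2 enq(8)): queue <8>
after step 3 (op3 deq() (pending, included)): queue <>
after step 4 (op4 enq(70)): queue <70>
include event 8 — op3 responding at 8 — and every candidate order breaks
one such order, op1, op2, op3, op4, breaks at step 3 where op3 deq() → 70 is illegal
one such order, op1, op2, op4, op3, breaks at step 4 where op3 deq() → 70 is illegal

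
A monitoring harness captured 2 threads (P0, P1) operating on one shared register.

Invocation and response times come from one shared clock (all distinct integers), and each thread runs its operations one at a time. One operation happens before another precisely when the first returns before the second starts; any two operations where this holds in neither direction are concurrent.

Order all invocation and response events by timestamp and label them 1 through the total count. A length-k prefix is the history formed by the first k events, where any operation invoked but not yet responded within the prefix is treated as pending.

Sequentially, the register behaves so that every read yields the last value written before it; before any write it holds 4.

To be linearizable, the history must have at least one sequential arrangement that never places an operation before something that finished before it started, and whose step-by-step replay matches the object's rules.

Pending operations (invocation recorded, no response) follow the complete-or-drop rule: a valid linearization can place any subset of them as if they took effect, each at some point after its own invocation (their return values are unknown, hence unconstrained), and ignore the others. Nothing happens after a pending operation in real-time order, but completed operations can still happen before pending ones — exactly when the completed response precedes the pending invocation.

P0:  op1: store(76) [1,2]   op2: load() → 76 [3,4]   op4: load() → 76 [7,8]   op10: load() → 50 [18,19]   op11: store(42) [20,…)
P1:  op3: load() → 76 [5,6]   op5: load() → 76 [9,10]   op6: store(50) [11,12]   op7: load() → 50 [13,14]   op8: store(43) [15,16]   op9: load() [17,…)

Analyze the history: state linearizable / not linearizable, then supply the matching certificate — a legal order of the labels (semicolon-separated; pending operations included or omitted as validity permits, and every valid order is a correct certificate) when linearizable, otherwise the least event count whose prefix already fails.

through event 18 a valid linearization exists; event 19 (op10 responding at time 19) ends that
the completed operations (9 total) allow one real-time order; the register replay rejects it
every completion of the 1 pending operation (op9) was checked; none linearizes
e.g. op1, op2, op3, op4, op5, op6, op7, op8, op10 (pending dropped): illegal at step 9, since op10 load() → 50 cannot apply there

not linearizable — minimal violating prefix: 19 events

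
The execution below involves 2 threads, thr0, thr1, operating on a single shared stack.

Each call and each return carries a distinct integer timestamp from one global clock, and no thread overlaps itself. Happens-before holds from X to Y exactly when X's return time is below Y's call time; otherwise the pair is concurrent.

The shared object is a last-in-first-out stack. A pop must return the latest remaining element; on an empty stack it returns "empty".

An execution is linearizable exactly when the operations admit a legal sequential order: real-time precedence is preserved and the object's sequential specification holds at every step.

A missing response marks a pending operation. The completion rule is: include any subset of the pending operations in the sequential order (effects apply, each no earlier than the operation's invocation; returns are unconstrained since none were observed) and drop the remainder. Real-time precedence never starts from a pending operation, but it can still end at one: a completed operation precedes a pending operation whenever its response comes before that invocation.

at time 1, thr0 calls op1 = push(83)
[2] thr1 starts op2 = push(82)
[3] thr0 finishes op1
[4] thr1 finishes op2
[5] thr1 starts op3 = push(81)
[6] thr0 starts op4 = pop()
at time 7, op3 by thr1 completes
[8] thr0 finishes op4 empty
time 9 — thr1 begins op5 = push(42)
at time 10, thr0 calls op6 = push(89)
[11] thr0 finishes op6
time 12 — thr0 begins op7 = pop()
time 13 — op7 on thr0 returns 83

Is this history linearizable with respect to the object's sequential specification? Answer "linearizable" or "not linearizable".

events 1..7 are fine; event 8 — the response of op4 at time 8 — makes the prefix non-linearizable
the 4 completed operations admit 4 real-time orders; each fails the stack replay
for example op1, op2, op3, op4 fails at step 4: op4 pop() → empty is not legal there
for example op1, op2, op4, op3 fails at step 3: op4 pop() → empty is not legal there

not linearizable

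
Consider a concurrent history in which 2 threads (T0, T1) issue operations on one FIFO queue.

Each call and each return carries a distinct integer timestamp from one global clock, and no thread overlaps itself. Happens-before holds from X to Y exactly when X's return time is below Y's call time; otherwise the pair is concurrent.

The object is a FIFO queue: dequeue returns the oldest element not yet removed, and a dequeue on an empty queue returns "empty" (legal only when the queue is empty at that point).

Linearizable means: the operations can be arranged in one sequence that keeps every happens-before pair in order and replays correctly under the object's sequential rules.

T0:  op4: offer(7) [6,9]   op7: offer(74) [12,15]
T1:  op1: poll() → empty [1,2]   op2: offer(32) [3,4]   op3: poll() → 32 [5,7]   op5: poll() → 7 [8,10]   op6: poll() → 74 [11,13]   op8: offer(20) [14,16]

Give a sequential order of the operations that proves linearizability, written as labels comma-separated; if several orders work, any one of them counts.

op1, op2, op3, op4, op5, op7, op6, op8

step 1: op1 poll() → empty — queue <>
step 2: op2 offer(32) — queue <32>
step 3: op3 poll() → 32 — queue <>
step 4: op4 offer(7) — queue <7>
step 5: op5 poll() → 7 — queue <>
step 6: op7 offer(74) — queue <74>
step 7: op6 poll() → 74 — queue <>
step 8: op8 offer(20) — queue <20>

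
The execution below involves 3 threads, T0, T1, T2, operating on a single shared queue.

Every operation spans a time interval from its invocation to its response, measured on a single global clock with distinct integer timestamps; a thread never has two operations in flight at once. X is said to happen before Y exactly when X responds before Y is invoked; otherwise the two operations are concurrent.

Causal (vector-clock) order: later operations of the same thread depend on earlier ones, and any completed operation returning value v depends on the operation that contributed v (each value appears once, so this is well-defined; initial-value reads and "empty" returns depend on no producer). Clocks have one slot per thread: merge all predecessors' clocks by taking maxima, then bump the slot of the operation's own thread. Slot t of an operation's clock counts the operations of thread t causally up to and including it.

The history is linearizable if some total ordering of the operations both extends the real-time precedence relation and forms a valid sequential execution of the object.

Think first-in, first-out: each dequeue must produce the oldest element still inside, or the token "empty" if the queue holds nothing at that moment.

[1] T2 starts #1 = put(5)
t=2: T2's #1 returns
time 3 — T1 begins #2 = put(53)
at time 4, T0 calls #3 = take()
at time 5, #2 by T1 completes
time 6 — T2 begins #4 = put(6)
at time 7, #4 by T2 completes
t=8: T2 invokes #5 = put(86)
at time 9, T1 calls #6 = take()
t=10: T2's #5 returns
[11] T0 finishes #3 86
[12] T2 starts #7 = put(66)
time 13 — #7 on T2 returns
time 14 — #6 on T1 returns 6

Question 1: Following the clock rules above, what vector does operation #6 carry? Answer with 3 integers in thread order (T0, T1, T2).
(0, 2, 2)

#1 (invocation 1): nothing precedes it; T2's component alone gives (0, 0, 1)
#2 (invocation 3): nothing precedes it; T1's component alone gives (0, 1, 0)
from VC(#1)=(0, 0, 1), #4 (invoked 6) maxes components and bumps T2 → (0, 0, 2)
from VC(#4)=(0, 0, 2), #5 (invoked 8) maxes components and bumps T2 → (0, 0, 3)
from VC(#5)=(0, 0, 3), #7 (invoked 12) maxes components and bumps T2 → (0, 0, 4)
from VC(#2)=(0, 1, 0), VC(#4)=(0, 0, 2), #6 (invoked 9) maxes components and bumps T1 → (0, 2, 2)
from VC(#5)=(0, 0, 3), #3 (invoked 4) maxes components and bumps T0 → (1, 0, 3)
target: VC(#6) = (0, 2, 2)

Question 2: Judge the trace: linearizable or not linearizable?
not linearizable

prefix check: 1..10 passes, 1..11 fails once #3's time-11 response joins
every one of the 4 real-time-consistent orders over 5 completed queue ops fails the sequential spec
include/drop combinations of the 1 pending operation (#6) were all tried; none helps
take #1, #2, #3, #4, #5 (pending dropped): step 3 already fails, because #3 take() → 86 cannot occur there
take #1, #2, #4, #3, #5 (pending dropped): step 4 already fails, because #3 take() → 86 cannot occur there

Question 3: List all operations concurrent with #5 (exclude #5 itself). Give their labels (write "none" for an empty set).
#3, #6

#5 runs from 8 to 10; window-overlapping ops are concurrent
#1 [1,2]: before
#2 [3,5]: before
#3 [4,11]: concurrent
#4 [6,7]: before
#6 [9,14]: concurrent
#7 [12,13]: after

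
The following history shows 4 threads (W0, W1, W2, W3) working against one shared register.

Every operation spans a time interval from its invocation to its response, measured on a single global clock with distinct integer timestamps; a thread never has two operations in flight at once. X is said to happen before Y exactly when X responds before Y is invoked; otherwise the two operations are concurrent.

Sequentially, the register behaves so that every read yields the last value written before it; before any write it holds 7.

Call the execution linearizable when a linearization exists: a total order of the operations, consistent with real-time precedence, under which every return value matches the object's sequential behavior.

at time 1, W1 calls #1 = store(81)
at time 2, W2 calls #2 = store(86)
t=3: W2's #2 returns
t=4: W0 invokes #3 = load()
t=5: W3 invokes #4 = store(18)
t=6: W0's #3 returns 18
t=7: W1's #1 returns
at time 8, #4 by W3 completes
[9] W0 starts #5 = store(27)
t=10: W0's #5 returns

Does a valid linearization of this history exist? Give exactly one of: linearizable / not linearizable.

one valid linearization: #1, #2, #4, #3, #5
1. #1 store(81), leaving value 81
2. #2 store(86), leaving value 86
3. #4 store(18), leaving value 18
4. #3 load() → 18, leaving value 18
5. #5 store(27), leaving value 27

linearizable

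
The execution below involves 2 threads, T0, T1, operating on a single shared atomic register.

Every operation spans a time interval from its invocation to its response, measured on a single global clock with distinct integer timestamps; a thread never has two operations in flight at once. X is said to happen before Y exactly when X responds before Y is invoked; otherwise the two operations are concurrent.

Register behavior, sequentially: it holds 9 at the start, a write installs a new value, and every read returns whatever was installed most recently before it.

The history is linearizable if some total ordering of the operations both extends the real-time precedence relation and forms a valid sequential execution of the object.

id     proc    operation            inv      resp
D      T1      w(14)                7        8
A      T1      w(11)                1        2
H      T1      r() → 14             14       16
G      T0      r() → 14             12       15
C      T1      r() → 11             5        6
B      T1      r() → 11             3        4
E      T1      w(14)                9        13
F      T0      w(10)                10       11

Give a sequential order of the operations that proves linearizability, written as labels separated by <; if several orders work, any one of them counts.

after step 1 (A w(11)): value 11
after step 2 (B r() → 11): value 11
after step 3 (C r() → 11): value 11
after step 4 (D w(14)): value 14
after step 5 (F w(10)): value 10
after step 6 (E w(14)): value 14
after step 7 (G r() → 14): value 14
after step 8 (H r() → 14): value 14

A < B < C < D < F < E < G < H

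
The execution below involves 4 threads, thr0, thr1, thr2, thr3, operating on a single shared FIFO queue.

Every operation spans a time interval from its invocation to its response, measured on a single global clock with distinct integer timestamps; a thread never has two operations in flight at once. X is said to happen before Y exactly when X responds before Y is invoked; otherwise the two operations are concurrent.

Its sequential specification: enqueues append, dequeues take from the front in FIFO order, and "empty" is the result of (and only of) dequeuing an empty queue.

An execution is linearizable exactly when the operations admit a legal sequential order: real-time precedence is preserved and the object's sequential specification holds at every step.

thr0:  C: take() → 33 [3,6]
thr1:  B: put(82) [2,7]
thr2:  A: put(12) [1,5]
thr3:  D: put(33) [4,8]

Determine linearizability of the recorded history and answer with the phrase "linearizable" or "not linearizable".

witness order: D, A, B, C
1. D put(33), leaving queue <33>
2. A put(12), leaving queue <33,12>
3. B put(82), leaving queue <33,12,82>
4. C take() → 33, leaving queue <12,82>

linearizable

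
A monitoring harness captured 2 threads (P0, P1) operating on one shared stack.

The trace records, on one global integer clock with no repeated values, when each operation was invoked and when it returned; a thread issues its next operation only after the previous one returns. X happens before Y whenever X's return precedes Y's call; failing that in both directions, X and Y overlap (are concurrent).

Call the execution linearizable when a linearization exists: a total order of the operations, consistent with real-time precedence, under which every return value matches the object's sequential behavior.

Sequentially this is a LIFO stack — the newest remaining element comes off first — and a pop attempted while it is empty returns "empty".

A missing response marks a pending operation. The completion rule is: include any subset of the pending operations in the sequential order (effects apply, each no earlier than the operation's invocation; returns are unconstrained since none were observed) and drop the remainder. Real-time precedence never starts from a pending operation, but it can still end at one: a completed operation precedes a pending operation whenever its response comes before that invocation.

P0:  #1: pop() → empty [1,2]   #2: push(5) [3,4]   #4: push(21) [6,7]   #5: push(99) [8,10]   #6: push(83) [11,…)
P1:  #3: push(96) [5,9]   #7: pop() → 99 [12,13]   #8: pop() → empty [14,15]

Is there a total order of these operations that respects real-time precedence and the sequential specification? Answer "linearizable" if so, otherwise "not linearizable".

not linearizable

through event 14 a valid linearization exists; event 15 (#8 responding at time 15) ends that
real-time-consistent orders of the 7 completed operations: 3 — all fail the stack replay
include/drop combinations of the 1 pending operation (#6) were all tried; none helps
e.g. #1, #2, #3, #4, #5, #7, #8 (pending dropped): illegal at step 7, since #8 pop() → empty cannot apply there
e.g. #1, #2, #4, #3, #5, #7, #8 (pending dropped): illegal at step 7, since #8 pop() → empty cannot apply there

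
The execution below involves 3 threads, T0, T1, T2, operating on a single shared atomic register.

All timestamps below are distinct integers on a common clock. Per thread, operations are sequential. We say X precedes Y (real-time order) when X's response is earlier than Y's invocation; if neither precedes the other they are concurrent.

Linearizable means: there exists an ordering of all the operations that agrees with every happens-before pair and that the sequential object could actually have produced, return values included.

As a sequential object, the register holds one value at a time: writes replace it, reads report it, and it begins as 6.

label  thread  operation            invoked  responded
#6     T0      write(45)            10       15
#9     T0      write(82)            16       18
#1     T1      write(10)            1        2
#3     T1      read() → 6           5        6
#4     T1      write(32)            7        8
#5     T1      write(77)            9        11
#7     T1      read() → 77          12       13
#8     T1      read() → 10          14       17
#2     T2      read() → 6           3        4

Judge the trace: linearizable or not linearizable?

the violation lands at event 4, #2's response at time 4: events 1..3 linearize, events 1..4 do not
the completed operations (2 total) allow one real-time order; the atomic register replay rejects it
sample order #1, #2 stalls at step 2 — #2 read() → 6 has no legal effect

not linearizable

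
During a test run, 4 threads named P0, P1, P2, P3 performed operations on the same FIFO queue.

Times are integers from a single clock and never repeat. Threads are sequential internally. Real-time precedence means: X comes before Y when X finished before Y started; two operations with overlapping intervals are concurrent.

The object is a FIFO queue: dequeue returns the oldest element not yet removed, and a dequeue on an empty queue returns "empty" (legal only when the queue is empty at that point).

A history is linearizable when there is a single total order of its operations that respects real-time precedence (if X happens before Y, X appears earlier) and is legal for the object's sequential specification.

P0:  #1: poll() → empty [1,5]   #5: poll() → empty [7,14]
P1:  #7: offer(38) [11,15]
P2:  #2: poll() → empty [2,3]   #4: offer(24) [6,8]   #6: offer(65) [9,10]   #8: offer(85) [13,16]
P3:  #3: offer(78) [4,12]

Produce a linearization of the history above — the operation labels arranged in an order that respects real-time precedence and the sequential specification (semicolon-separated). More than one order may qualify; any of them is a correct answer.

#1; #2; #5; #3; #4; #6; #7; #8

after step 1 (#1 poll() → empty): queue <>
after step 2 (#2 poll() → empty): queue <>
after step 3 (#5 poll() → empty): queue <>
after step 4 (#3 offer(78)): queue <78>
after step 5 (#4 offer(24)): queue <78,24>
after step 6 (#6 offer(65)): queue <78,24,65>
after step 7 (#7 offer(38)): queue <78,24,65,38>
after step 8 (#8 offer(85)): queue <78,24,65,38,85>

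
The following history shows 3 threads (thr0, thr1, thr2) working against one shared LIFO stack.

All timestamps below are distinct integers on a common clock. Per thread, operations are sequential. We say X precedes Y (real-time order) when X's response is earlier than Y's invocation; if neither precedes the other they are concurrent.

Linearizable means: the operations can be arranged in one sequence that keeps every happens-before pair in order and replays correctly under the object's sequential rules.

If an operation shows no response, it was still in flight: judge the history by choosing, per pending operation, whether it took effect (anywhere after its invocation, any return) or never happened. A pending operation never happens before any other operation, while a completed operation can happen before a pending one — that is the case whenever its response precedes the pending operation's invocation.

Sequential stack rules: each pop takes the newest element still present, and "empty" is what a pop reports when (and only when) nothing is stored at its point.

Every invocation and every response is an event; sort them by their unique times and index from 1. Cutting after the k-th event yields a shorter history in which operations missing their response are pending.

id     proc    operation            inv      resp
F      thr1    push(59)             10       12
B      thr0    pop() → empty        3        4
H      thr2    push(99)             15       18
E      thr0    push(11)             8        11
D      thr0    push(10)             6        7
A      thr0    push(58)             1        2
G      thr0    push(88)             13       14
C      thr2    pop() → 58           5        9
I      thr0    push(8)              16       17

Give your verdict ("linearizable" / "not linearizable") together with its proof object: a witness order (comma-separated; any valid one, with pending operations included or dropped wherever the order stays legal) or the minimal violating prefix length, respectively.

through event 3 a valid linearization exists; event 4 (B responding at time 4) ends that
exhaustive check: the 2 completed LIFO stack ops admit one real-time order; illegal
sample order A, B stalls at step 2 — B pop() → empty has no legal effect

not linearizable — minimal violating prefix: 4 events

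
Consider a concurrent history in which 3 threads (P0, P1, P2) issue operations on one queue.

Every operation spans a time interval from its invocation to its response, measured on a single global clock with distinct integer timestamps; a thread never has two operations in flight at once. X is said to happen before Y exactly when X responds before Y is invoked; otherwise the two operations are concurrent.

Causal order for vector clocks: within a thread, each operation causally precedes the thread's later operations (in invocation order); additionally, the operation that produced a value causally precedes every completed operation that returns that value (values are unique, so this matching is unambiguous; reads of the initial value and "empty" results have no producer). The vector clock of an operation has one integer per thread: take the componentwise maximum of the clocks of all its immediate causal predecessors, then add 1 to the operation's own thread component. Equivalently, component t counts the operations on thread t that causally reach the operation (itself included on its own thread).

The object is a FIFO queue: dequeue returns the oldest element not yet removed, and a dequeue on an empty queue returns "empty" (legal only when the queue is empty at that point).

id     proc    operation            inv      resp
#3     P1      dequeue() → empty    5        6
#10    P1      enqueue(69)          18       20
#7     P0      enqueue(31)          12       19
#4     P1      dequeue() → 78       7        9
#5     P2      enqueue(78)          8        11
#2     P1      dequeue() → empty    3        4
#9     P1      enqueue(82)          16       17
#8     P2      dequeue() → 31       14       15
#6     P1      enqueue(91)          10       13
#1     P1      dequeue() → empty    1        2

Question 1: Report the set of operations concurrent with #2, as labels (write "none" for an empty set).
none

overlap test against #2 [3,4]: concurrent iff the interval meets 3..4
#1 [1,2]: before
#3 [5,6]: after
#4 [7,9]: after
#5 [8,11]: after
#6 [10,13]: after
#7 [12,19]: after
#8 [14,15]: after
#9 [16,17]: after
#10 [18,20]: after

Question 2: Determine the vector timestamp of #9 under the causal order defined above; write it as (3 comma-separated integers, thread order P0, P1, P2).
(0, 6, 1)

#5, invoked 8, has no incoming edges; only P2's bump applies → (0, 0, 1)
#1, invoked 1, has no incoming edges; only P1's bump applies → (0, 1, 0)
#7, invoked 12, has no incoming edges; only P0's bump applies → (1, 0, 0)
from VC(#1)=(0, 1, 0), #2 (invoked 3) maxes components and bumps P1 → (0, 2, 0)
from VC(#2)=(0, 2, 0), #3 (invoked 5) maxes components and bumps P1 → (0, 3, 0)
from VC(#5)=(0, 0, 1), VC(#7)=(1, 0, 0), #8 (invoked 14) maxes components and bumps P2 → (1, 0, 2)
from VC(#3)=(0, 3, 0), VC(#5)=(0, 0, 1), #4 (invoked 7) maxes components and bumps P1 → (0, 4, 1)
from VC(#4)=(0, 4, 1), #6 (invoked 10) maxes components and bumps P1 → (0, 5, 1)
from VC(#6)=(0, 5, 1), #9 (invoked 16) maxes components and bumps P1 → (0, 6, 1)
from VC(#9)=(0, 6, 1), #10 (invoked 18) maxes components and bumps P1 → (0, 7, 1)
target: VC(#9) = (0, 6, 1)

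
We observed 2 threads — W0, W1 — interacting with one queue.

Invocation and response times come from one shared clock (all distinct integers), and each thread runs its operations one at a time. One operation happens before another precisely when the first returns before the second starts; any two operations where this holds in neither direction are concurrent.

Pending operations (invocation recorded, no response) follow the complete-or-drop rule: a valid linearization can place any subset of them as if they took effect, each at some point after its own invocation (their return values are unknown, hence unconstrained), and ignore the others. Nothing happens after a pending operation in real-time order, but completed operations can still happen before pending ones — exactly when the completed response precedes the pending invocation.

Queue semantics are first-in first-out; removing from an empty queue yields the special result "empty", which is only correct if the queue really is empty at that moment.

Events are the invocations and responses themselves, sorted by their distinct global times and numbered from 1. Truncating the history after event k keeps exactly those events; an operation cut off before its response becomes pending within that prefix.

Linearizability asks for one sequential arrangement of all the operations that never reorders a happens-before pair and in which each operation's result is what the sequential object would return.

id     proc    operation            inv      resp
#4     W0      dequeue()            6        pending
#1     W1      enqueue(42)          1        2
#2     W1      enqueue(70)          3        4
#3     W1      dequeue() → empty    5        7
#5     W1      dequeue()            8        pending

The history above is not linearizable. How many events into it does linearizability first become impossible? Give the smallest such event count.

7

events 1..6 are still linearizable — one witness is #1, #2:
step 1: #1 enqueue(42) — queue <42>
step 2: #2 enqueue(70) — queue <42,70>
include event 7 — #3 responding at 7 — and every candidate order breaks
completion choices over the 1 pending operation (#4) were checked; none helps
for example #1, #2, #3 (pending dropped) fails at step 3: #3 dequeue() → empty is not legal there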